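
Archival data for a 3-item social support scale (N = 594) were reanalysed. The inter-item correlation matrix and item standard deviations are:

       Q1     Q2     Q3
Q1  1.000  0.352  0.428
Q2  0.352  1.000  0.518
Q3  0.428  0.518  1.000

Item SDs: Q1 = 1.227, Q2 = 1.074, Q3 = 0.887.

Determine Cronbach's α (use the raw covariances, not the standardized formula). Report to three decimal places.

Σσ²ᵢ = 1.227² + 1.074² + 0.887² = 3.4458
Covariances σ_ij = r_ij · s_i · s_j:
  σ(Q1,Q2) = 0.352 × 1.227 × 1.074 = 0.4639
  σ(Q1,Q3) = 0.428 × 1.227 × 0.887 = 0.4658
  σ(Q2,Q3) = 0.518 × 1.074 × 0.887 = 0.4935
σ²_T = Σσ²ᵢ + 2·Σσ_ij = 3.4458 + 2 × 1.4232 = 6.2922
α = (3/2)·(1 − 3.4458/6.2922) = 0.679

Cronbach's α = 0.679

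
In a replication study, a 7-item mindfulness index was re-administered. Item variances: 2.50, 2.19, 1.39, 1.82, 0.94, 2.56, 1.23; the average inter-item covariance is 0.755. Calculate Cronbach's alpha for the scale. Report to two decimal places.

Cronbach's alpha = 0.83

sum of item variances = 2.50 + 2.19 + 1.39 + 1.82 + 0.94 + 2.56 + 1.23 = 12.63
Sum of the 21 distinct covariances = 21 × 0.755 = 15.855
total variance = sum of item variances + 2·Σcov = 12.63 + 2 × 15.855 = 44.340
α = (7/6)·(1 − 12.63/44.340) = 0.83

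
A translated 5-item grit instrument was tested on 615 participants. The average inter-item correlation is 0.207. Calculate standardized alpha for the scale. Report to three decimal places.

Standardized α = k·r̄ / (1 + (k−1)·r̄) = 5 × 0.207 / (1 + 4 × 0.207)
  = 1.0350 / 1.8280 = 0.566

α = 0.566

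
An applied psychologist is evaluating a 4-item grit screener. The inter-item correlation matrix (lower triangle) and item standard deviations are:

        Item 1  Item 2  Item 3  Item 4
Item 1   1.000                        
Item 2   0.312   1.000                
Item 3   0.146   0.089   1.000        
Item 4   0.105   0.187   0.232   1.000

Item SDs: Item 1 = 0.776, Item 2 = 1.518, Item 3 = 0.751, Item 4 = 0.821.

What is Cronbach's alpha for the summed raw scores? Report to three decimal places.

α = 0.433

Σσ²ᵢ = 0.776² + 1.518² + 0.751² + 0.821² = 4.1445
Covariances σ_ij = r_ij · s_i · s_j:
  σ(Item 1,Item 2) = 0.312 × 0.776 × 1.518 = 0.3675
  σ(Item 1,Item 3) = 0.146 × 0.776 × 0.751 = 0.0851
  σ(Item 1,Item 4) = 0.105 × 0.776 × 0.821 = 0.0669
  σ(Item 2,Item 3) = 0.089 × 1.518 × 0.751 = 0.1015
  σ(Item 2,Item 4) = 0.187 × 1.518 × 0.821 = 0.2331
  σ(Item 3,Item 4) = 0.232 × 0.751 × 0.821 = 0.1430
σ²_T = Σσ²ᵢ + 2·Σσ_ij = 4.1445 + 2 × 0.9971 = 6.1387
α = (4/3)·(1 − 4.1445/6.1387) = 0.433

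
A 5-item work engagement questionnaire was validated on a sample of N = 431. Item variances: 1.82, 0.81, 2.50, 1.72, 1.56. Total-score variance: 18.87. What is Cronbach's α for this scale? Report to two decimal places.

Σσ²ᵢ = 1.82 + 0.81 + 2.50 + 1.72 + 1.56 = 8.41
α = (k/(k−1))·(1 − Σσ²ᵢ/total variance) = (5/4)·(1 − 8.41/18.87) = 0.69

Cronbach's α = 0.69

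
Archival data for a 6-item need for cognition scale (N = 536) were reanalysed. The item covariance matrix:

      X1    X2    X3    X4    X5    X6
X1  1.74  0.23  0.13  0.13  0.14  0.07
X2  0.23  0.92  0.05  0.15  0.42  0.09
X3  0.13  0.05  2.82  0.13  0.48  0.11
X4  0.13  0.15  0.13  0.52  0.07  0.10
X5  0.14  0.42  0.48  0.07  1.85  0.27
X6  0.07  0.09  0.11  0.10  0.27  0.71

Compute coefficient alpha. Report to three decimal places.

α = 0.450

ΣVar(i) = 1.74 + 0.92 + 2.82 + 0.52 + 1.85 + 0.71 = 8.56
Sum of the distinct covariances = 2.57
Var(T) = 8.56 + 2 × 2.57 = 13.70
α = (k/(k−1))·(1 − ΣVar(i)/Var(T)) = (6/5)·(1 − 8.56/13.70) = 0.450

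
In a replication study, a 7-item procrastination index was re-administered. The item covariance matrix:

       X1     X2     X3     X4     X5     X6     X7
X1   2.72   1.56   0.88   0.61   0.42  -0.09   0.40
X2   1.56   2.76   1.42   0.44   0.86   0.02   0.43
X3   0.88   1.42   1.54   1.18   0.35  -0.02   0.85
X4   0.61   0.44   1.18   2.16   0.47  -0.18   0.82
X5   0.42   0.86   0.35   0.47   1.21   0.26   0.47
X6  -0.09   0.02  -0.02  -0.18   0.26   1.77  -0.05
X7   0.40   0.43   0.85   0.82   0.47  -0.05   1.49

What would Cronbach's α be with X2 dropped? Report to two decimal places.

Remaining items: X1, X3, X4, X5, X6, X7 (k = 6).
ΣVar(i) = 2.72 + 1.54 + 2.16 + 1.21 + 1.77 + 1.49 = 10.89
σ²_T = 10.89 + 2 × 6.37 = 23.63
α (item deleted) = (6/5)·(1 − 10.89/23.63) = 0.65

Cronbach's α = 0.65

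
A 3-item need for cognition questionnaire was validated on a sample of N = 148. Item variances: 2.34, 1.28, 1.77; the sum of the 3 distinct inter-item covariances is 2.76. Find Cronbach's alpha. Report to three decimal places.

Σσᵢ² = 2.34 + 1.28 + 1.77 = 5.39
Sum of distinct covariances = 2.76
σ²_T = Σσᵢ² + 2·Σcov = 5.39 + 2 × 2.76 = 10.91
α = (3/2)·(1 − 5.39/10.91) = 0.759

Cronbach's alpha = 0.759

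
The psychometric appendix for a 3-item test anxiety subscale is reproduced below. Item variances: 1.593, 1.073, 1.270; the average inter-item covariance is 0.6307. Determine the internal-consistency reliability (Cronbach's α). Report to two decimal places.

Σσ²ᵢ = 1.593 + 1.073 + 1.270 = 3.936
Sum of the 3 distinct covariances = 3 × 0.6307 = 1.8921
total variance = Σσ²ᵢ + 2·Σcov = 3.936 + 2 × 1.8921 = 7.7202
α = (3/2)·(1 − 3.936/7.7202) = 0.74

α = 0.74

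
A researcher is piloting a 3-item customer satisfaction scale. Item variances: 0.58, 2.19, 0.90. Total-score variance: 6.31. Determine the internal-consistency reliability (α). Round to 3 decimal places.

α = 0.628

Σσ²ᵢ = 0.58 + 2.19 + 0.90 = 3.67
α = (k/(k−1))·(1 − Σσ²ᵢ/Var(T)) = (3/2)·(1 − 3.67/6.31) = 0.628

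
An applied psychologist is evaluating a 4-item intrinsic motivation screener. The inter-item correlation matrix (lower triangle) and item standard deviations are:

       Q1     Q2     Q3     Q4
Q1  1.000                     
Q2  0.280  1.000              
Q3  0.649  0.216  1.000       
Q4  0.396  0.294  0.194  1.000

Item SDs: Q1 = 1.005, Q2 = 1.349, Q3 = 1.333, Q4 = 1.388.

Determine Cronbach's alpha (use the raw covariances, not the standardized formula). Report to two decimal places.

Σσ²ᵢ = 1.005² + 1.349² + 1.333² + 1.388² = 6.5333
Covariances σ_ij = r_ij · s_i · s_j:
  σ(Q1,Q2) = 0.280 × 1.005 × 1.349 = 0.3796
  σ(Q1,Q3) = 0.649 × 1.005 × 1.333 = 0.8694
  σ(Q1,Q4) = 0.396 × 1.005 × 1.388 = 0.5524
  σ(Q2,Q3) = 0.216 × 1.349 × 1.333 = 0.3884
  σ(Q2,Q4) = 0.294 × 1.349 × 1.388 = 0.5505
  σ(Q3,Q4) = 0.194 × 1.333 × 1.388 = 0.3589
σ²_T = Σσ²ᵢ + 2·Σσ_ij = 6.5333 + 2 × 3.0992 = 12.7317
α = (4/3)·(1 − 6.5333/12.7317) = 0.65

Cronbach's alpha = 0.65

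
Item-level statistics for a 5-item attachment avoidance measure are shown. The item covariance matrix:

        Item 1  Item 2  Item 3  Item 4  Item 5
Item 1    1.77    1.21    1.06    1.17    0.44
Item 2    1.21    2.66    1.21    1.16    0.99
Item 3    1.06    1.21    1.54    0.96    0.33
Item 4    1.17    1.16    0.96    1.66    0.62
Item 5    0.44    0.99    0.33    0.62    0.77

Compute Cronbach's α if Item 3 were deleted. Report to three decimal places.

Remaining items: Item 1, Item 2, Item 4, Item 5 (k = 4).
ΣVar(i) = 1.77 + 2.66 + 1.66 + 0.77 = 6.86
total variance = 6.86 + 2 × 5.59 = 18.04
α (item deleted) = (4/3)·(1 − 6.86/18.04) = 0.826

Cronbach's α = 0.826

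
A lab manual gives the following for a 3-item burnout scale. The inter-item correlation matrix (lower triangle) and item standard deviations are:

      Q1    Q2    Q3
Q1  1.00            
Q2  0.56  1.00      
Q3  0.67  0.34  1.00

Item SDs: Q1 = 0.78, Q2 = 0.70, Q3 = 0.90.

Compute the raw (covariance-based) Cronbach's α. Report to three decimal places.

α = 0.764

Σσ²ᵢ = 0.78² + 0.70² + 0.90² = 1.9084
Covariances σ_ij = r_ij · s_i · s_j:
  σ(Q1,Q2) = 0.56 × 0.78 × 0.70 = 0.3058
  σ(Q1,Q3) = 0.67 × 0.78 × 0.90 = 0.4703
  σ(Q2,Q3) = 0.34 × 0.70 × 0.90 = 0.2142
σ²_T = Σσ²ᵢ + 2·Σσ_ij = 1.9084 + 2 × 0.9903 = 3.8890
α = (3/2)·(1 − 1.9084/3.8890) = 0.764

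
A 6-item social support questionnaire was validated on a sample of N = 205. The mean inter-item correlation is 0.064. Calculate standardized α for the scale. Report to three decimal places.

Standardized α = k·r̄ / (1 + (k−1)·r̄) = 6 × 0.064 / (1 + 5 × 0.064)
  = 0.3840 / 1.3200 = 0.291

α = 0.291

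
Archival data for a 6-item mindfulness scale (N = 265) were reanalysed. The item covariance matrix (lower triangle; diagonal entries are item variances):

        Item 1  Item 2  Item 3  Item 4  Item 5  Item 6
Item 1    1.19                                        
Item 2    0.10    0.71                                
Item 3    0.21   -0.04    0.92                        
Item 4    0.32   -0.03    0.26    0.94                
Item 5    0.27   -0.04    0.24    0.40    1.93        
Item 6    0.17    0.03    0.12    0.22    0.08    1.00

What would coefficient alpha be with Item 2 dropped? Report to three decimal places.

α = 0.542

Remaining items: Item 1, Item 3, Item 4, Item 5, Item 6 (k = 5).
ΣVar(i) = 1.19 + 0.92 + 0.94 + 1.93 + 1.00 = 5.98
Var(T) = 5.98 + 2 × 2.29 = 10.56
α (item deleted) = (5/4)·(1 − 5.98/10.56) = 0.542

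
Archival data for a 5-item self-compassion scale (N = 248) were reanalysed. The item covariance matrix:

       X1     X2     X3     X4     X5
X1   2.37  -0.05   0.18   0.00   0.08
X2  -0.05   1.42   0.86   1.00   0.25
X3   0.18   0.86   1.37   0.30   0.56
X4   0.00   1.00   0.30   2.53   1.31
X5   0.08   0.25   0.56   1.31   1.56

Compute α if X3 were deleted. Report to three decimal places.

Remaining items: X1, X2, X4, X5 (k = 4).
Σσᵢ² = 2.37 + 1.42 + 2.53 + 1.56 = 7.88
σ²_T = 7.88 + 2 × 2.59 = 13.06
α (item deleted) = (4/3)·(1 − 7.88/13.06) = 0.529

α = 0.529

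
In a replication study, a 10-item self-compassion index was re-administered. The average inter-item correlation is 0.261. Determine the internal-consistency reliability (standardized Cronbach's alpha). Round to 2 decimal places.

Standardized α = k·r̄ / (1 + (k−1)·r̄) = 10 × 0.261 / (1 + 9 × 0.261)
  = 2.6100 / 3.3490 = 0.78

α = 0.78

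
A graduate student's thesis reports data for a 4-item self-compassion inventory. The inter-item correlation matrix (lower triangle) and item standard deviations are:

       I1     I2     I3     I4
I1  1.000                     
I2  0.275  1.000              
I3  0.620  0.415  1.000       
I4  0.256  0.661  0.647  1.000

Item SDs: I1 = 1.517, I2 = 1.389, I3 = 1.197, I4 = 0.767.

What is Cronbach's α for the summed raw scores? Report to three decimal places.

Σσ²ᵢ = 1.517² + 1.389² + 1.197² + 0.767² = 6.2517
Covariances σ_ij = r_ij · s_i · s_j:
  σ(I1,I2) = 0.275 × 1.517 × 1.389 = 0.5795
  σ(I1,I3) = 0.620 × 1.517 × 1.197 = 1.1258
  σ(I1,I4) = 0.256 × 1.517 × 0.767 = 0.2979
  σ(I2,I3) = 0.415 × 1.389 × 1.197 = 0.6900
  σ(I2,I4) = 0.661 × 1.389 × 0.767 = 0.7042
  σ(I3,I4) = 0.647 × 1.197 × 0.767 = 0.5940
σ²_T = Σσ²ᵢ + 2·Σσ_ij = 6.2517 + 2 × 3.9914 = 14.2345
α = (4/3)·(1 − 6.2517/14.2345) = 0.748

Cronbach's α = 0.748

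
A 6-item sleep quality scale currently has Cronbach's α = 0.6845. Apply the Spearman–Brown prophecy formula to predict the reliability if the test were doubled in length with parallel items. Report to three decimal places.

Length factor m = 2
α' = m·α / (1 + (m−1)·α)
   = 2 × 0.6845 / (1 + (2 − 1) × 0.6845)
   = 1.3690 / 1.6845 = 0.813

predicted reliability = 0.813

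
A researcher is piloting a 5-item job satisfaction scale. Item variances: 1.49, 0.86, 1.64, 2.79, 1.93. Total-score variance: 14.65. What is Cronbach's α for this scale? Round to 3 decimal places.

Σσᵢ² = 1.49 + 0.86 + 1.64 + 2.79 + 1.93 = 8.71
α = (k/(k−1))·(1 − Σσᵢ²/Var(T)) = (5/4)·(1 − 8.71/14.65) = 0.507

Cronbach's α = 0.507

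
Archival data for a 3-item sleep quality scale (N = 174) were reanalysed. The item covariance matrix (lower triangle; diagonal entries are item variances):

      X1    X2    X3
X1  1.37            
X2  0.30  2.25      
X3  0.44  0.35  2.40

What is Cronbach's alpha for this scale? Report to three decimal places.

ΣVar(i) = 1.37 + 2.25 + 2.40 = 6.02
Σ_{i<j} σ_ij = 1.09
σ²_T = 6.02 + 2 × 1.09 = 8.20
α = (k/(k−1))·(1 − ΣVar(i)/σ²_T) = (3/2)·(1 − 6.02/8.20) = 0.399

α = 0.399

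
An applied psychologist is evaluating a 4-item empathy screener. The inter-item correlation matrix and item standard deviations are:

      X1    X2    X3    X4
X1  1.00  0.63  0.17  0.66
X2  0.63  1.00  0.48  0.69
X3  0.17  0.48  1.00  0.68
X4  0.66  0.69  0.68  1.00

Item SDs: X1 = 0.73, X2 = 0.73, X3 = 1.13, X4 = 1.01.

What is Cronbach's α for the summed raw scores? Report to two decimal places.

α = 0.81

Σσ²ᵢ = 0.73² + 0.73² + 1.13² + 1.01² = 3.3628
Covariances σ_ij = r_ij · s_i · s_j:
  σ(X1,X2) = 0.63 × 0.73 × 0.73 = 0.3357
  σ(X1,X3) = 0.17 × 0.73 × 1.13 = 0.1402
  σ(X1,X4) = 0.66 × 0.73 × 1.01 = 0.4866
  σ(X2,X3) = 0.48 × 0.73 × 1.13 = 0.3960
  σ(X2,X4) = 0.69 × 0.73 × 1.01 = 0.5087
  σ(X3,X4) = 0.68 × 1.13 × 1.01 = 0.7761
σ²_T = Σσ²ᵢ + 2·Σσ_ij = 3.3628 + 2 × 2.6433 = 8.6494
α = (4/3)·(1 − 3.3628/8.6494) = 0.81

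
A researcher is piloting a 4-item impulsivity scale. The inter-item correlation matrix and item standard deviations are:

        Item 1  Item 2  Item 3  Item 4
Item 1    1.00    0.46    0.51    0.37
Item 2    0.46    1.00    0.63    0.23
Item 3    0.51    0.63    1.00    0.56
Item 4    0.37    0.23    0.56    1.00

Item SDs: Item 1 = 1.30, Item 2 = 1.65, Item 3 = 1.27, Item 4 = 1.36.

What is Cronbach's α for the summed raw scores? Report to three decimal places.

Σσ²ᵢ = 1.30² + 1.65² + 1.27² + 1.36² = 7.8750
Covariances σ_ij = r_ij · s_i · s_j:
  σ(Item 1,Item 2) = 0.46 × 1.30 × 1.65 = 0.9867
  σ(Item 1,Item 3) = 0.51 × 1.30 × 1.27 = 0.8420
  σ(Item 1,Item 4) = 0.37 × 1.30 × 1.36 = 0.6542
  σ(Item 2,Item 3) = 0.63 × 1.65 × 1.27 = 1.3202
  σ(Item 2,Item 4) = 0.23 × 1.65 × 1.36 = 0.5161
  σ(Item 3,Item 4) = 0.56 × 1.27 × 1.36 = 0.9672
σ²_T = Σσ²ᵢ + 2·Σσ_ij = 7.8750 + 2 × 5.2864 = 18.4478
α = (4/3)·(1 − 7.8750/18.4478) = 0.764

Cronbach's α = 0.764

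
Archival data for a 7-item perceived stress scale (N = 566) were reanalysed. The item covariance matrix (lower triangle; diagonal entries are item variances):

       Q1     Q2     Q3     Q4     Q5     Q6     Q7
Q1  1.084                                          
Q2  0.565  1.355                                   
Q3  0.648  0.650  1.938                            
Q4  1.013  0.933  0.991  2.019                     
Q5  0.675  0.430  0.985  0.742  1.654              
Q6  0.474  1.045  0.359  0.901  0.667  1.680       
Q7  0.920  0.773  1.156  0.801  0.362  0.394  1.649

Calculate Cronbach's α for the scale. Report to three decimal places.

α = 0.853

Σσᵢ² = 1.084 + 1.355 + 1.938 + 2.019 + 1.654 + 1.680 + 1.649 = 11.379
Sum of the distinct covariances = 15.484
Var(T) = 11.379 + 2 × 15.484 = 42.347
α = (k/(k−1))·(1 − Σσᵢ²/Var(T)) = (7/6)·(1 − 11.379/42.347) = 0.853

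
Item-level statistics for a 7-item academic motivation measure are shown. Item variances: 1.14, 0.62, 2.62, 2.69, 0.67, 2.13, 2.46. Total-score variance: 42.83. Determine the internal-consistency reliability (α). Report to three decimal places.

α = 0.831

Σσᵢ² = 1.14 + 0.62 + 2.62 + 2.69 + 0.67 + 2.13 + 2.46 = 12.33
α = (k/(k−1))·(1 − Σσᵢ²/total variance) = (7/6)·(1 − 12.33/42.83) = 0.831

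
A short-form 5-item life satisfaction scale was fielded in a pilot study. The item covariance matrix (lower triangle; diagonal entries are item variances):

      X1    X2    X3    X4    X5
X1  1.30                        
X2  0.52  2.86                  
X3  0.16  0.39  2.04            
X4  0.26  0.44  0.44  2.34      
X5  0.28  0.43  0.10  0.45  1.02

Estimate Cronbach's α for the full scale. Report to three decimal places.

α = 0.526

Σσ²ᵢ = 1.30 + 2.86 + 2.04 + 2.34 + 1.02 = 9.56
Σ_{i<j} σ_ij = 3.47
σ²_T = 9.56 + 2 × 3.47 = 16.50
α = (k/(k−1))·(1 − Σσ²ᵢ/σ²_T) = (5/4)·(1 − 9.56/16.50) = 0.526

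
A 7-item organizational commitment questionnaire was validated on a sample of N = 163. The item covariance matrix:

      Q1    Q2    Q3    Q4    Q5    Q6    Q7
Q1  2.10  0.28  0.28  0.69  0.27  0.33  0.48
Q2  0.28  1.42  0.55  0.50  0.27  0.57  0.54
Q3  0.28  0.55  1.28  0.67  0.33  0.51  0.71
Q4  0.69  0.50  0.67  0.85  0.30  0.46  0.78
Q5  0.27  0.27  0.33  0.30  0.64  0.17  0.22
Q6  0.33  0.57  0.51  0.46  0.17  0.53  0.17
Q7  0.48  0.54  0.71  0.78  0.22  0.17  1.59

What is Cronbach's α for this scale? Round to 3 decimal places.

Σσᵢ² = 2.10 + 1.42 + 1.28 + 0.85 + 0.64 + 0.53 + 1.59 = 8.41
Sum of off-diagonal covariances = 9.08
total variance = 8.41 + 2 × 9.08 = 26.57
α = (k/(k−1))·(1 − Σσᵢ²/total variance) = (7/6)·(1 − 8.41/26.57) = 0.797

α = 0.797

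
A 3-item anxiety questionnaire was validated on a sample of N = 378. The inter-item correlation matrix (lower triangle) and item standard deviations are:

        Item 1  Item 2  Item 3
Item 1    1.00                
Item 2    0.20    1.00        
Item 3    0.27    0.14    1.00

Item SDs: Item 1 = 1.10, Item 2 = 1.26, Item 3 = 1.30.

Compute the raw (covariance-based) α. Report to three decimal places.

α = 0.427

Σσ²ᵢ = 1.10² + 1.26² + 1.30² = 4.4876
Covariances σ_ij = r_ij · s_i · s_j:
  σ(Item 1,Item 2) = 0.20 × 1.10 × 1.26 = 0.2772
  σ(Item 1,Item 3) = 0.27 × 1.10 × 1.30 = 0.3861
  σ(Item 2,Item 3) = 0.14 × 1.26 × 1.30 = 0.2293
σ²_T = Σσ²ᵢ + 2·Σσ_ij = 4.4876 + 2 × 0.8926 = 6.2728
α = (3/2)·(1 − 4.4876/6.2728) = 0.427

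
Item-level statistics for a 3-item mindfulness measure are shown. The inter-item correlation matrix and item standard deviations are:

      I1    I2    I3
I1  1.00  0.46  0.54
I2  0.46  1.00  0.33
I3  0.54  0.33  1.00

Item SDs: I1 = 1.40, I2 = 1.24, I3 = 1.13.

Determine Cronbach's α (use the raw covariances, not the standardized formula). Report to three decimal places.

Σσ²ᵢ = 1.40² + 1.24² + 1.13² = 4.7745
Covariances σ_ij = r_ij · s_i · s_j:
  σ(I1,I2) = 0.46 × 1.40 × 1.24 = 0.7986
  σ(I1,I3) = 0.54 × 1.40 × 1.13 = 0.8543
  σ(I2,I3) = 0.33 × 1.24 × 1.13 = 0.4624
σ²_T = Σσ²ᵢ + 2·Σσ_ij = 4.7745 + 2 × 2.1153 = 9.0051
α = (3/2)·(1 − 4.7745/9.0051) = 0.705

Cronbach's α = 0.705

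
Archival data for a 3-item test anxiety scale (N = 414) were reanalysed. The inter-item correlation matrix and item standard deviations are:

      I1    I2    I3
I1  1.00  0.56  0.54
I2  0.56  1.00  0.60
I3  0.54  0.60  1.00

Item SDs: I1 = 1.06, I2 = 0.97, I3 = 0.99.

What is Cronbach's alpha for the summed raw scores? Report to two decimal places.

Σσ²ᵢ = 1.06² + 0.97² + 0.99² = 3.0446
Covariances σ_ij = r_ij · s_i · s_j:
  σ(I1,I2) = 0.56 × 1.06 × 0.97 = 0.5758
  σ(I1,I3) = 0.54 × 1.06 × 0.99 = 0.5667
  σ(I2,I3) = 0.60 × 0.97 × 0.99 = 0.5762
σ²_T = Σσ²ᵢ + 2·Σσ_ij = 3.0446 + 2 × 1.7187 = 6.4820
α = (3/2)·(1 − 3.0446/6.4820) = 0.80

Cronbach's alpha = 0.80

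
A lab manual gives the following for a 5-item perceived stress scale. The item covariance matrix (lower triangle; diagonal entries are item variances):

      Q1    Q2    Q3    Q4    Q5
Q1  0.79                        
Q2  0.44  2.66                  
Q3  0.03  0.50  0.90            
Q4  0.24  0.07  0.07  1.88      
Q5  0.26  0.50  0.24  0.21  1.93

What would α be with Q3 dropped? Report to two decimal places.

Remaining items: Q1, Q2, Q4, Q5 (k = 4).
ΣVar(i) = 0.79 + 2.66 + 1.88 + 1.93 = 7.26
σ²_total = 7.26 + 2 × 1.72 = 10.70
α (item deleted) = (4/3)·(1 − 7.26/10.70) = 0.43

α = 0.43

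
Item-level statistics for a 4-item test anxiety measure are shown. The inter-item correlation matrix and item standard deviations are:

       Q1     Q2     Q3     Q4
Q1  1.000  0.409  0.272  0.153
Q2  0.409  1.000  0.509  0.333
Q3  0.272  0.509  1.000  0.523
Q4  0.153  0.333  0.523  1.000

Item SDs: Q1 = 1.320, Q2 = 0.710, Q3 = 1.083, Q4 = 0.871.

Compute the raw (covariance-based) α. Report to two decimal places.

Σσ²ᵢ = 1.320² + 0.710² + 1.083² + 0.871² = 4.1780
Covariances σ_ij = r_ij · s_i · s_j:
  σ(Q1,Q2) = 0.409 × 1.320 × 0.710 = 0.3833
  σ(Q1,Q3) = 0.272 × 1.320 × 1.083 = 0.3888
  σ(Q1,Q4) = 0.153 × 1.320 × 0.871 = 0.1759
  σ(Q2,Q3) = 0.509 × 0.710 × 1.083 = 0.3914
  σ(Q2,Q4) = 0.333 × 0.710 × 0.871 = 0.2059
  σ(Q3,Q4) = 0.523 × 1.083 × 0.871 = 0.4933
σ²_T = Σσ²ᵢ + 2·Σσ_ij = 4.1780 + 2 × 2.0386 = 8.2552
α = (4/3)·(1 − 4.1780/8.2552) = 0.66

α = 0.66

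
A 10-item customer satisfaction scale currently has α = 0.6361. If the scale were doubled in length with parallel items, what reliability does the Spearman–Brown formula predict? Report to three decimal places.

Length factor m = 2
α' = m·α / (1 + (m−1)·α)
   = 2 × 0.6361 / (1 + (2 − 1) × 0.6361)
   = 1.2722 / 1.6361 = 0.778

predicted reliability = 0.778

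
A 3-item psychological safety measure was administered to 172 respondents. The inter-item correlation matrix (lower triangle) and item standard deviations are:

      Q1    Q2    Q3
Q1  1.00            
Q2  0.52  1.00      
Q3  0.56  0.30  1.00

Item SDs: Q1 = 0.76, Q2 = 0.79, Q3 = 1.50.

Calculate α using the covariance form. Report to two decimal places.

Σσ²ᵢ = 0.76² + 0.79² + 1.50² = 3.4517
Covariances σ_ij = r_ij · s_i · s_j:
  σ(Q1,Q2) = 0.52 × 0.76 × 0.79 = 0.3122
  σ(Q1,Q3) = 0.56 × 0.76 × 1.50 = 0.6384
  σ(Q2,Q3) = 0.30 × 0.79 × 1.50 = 0.3555
σ²_T = Σσ²ᵢ + 2·Σσ_ij = 3.4517 + 2 × 1.3061 = 6.0639
α = (3/2)·(1 − 3.4517/6.0639) = 0.65

α = 0.65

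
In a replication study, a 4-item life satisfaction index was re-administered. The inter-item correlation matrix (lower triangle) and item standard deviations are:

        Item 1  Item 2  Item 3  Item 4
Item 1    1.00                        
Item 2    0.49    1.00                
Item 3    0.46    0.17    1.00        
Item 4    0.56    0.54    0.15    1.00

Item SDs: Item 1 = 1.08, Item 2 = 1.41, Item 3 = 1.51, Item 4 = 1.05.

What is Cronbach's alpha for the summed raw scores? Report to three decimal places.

Cronbach's alpha = 0.692

Σσ²ᵢ = 1.08² + 1.41² + 1.51² + 1.05² = 6.5371
Covariances σ_ij = r_ij · s_i · s_j:
  σ(Item 1,Item 2) = 0.49 × 1.08 × 1.41 = 0.7462
  σ(Item 1,Item 3) = 0.46 × 1.08 × 1.51 = 0.7502
  σ(Item 1,Item 4) = 0.56 × 1.08 × 1.05 = 0.6350
  σ(Item 2,Item 3) = 0.17 × 1.41 × 1.51 = 0.3619
  σ(Item 2,Item 4) = 0.54 × 1.41 × 1.05 = 0.7995
  σ(Item 3,Item 4) = 0.15 × 1.51 × 1.05 = 0.2378
σ²_T = Σσ²ᵢ + 2·Σσ_ij = 6.5371 + 2 × 3.5306 = 13.5983
α = (4/3)·(1 − 6.5371/13.5983) = 0.692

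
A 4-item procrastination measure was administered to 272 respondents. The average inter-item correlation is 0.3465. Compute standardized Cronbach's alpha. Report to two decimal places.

Standardized α = k·r̄ / (1 + (k−1)·r̄) = 4 × 0.3465 / (1 + 3 × 0.3465)
  = 1.3860 / 2.0395 = 0.68

α = 0.68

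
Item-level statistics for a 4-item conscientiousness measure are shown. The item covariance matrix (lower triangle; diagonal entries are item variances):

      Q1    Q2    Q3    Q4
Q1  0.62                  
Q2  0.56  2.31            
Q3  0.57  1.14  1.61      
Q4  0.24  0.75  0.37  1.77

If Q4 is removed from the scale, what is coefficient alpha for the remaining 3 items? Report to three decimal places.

coefficient alpha = 0.750

Remaining items: Q1, Q2, Q3 (k = 3).
sum of item variances = 0.62 + 2.31 + 1.61 = 4.54
σ²_T = 4.54 + 2 × 2.27 = 9.08
α (item deleted) = (3/2)·(1 − 4.54/9.08) = 0.750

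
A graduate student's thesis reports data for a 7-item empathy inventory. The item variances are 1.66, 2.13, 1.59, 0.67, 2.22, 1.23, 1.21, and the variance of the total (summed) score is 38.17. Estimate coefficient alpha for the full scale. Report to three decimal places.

α = 0.839

sum of item variances = 1.66 + 2.13 + 1.59 + 0.67 + 2.22 + 1.23 + 1.21 = 10.71
α = (k/(k−1))·(1 − sum of item variances/σ²_T) = (7/6)·(1 − 10.71/38.17) = 0.839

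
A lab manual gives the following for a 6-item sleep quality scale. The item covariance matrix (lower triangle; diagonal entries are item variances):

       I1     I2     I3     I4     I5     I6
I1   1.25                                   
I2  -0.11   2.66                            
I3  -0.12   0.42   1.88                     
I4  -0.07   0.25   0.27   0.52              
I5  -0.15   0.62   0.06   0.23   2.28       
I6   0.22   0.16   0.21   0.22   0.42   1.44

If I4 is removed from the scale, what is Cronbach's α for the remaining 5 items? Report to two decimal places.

Cronbach's α = 0.33

Remaining items: I1, I2, I3, I5, I6 (k = 5).
ΣVar(i) = 1.25 + 2.66 + 1.88 + 2.28 + 1.44 = 9.51
total variance = 9.51 + 2 × 1.73 = 12.97
α (item deleted) = (5/4)·(1 − 9.51/12.97) = 0.33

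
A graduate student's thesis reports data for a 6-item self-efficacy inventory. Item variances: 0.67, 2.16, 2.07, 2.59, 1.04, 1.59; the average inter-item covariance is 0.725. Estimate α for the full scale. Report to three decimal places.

α = 0.819

sum of item variances = 0.67 + 2.16 + 2.07 + 2.59 + 1.04 + 1.59 = 10.12
Sum of the 15 distinct covariances = 15 × 0.725 = 10.875
total variance = sum of item variances + 2·Σcov = 10.12 + 2 × 10.875 = 31.870
α = (6/5)·(1 − 10.12/31.870) = 0.819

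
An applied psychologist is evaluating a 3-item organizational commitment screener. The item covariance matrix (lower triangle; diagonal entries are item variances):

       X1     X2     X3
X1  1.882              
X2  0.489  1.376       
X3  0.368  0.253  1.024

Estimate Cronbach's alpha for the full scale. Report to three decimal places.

ΣVar(i) = 1.882 + 1.376 + 1.024 = 4.282
Σ_{i<j} σ_ij = 1.110
total variance = 4.282 + 2 × 1.110 = 6.502
α = (k/(k−1))·(1 − ΣVar(i)/total variance) = (3/2)·(1 − 4.282/6.502) = 0.512

Cronbach's alpha = 0.512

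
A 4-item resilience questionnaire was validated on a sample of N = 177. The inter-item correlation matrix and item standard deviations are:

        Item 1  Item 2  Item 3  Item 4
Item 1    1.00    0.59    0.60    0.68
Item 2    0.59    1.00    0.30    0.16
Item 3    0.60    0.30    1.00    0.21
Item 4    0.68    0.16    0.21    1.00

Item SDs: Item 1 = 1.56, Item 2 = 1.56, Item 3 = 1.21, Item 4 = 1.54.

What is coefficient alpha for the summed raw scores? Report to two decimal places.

Σσ²ᵢ = 1.56² + 1.56² + 1.21² + 1.54² = 8.7029
Covariances σ_ij = r_ij · s_i · s_j:
  σ(Item 1,Item 2) = 0.59 × 1.56 × 1.56 = 1.4358
  σ(Item 1,Item 3) = 0.60 × 1.56 × 1.21 = 1.1326
  σ(Item 1,Item 4) = 0.68 × 1.56 × 1.54 = 1.6336
  σ(Item 2,Item 3) = 0.30 × 1.56 × 1.21 = 0.5663
  σ(Item 2,Item 4) = 0.16 × 1.56 × 1.54 = 0.3844
  σ(Item 3,Item 4) = 0.21 × 1.21 × 1.54 = 0.3913
σ²_T = Σσ²ᵢ + 2·Σσ_ij = 8.7029 + 2 × 5.5440 = 19.7909
α = (4/3)·(1 − 8.7029/19.7909) = 0.75

α = 0.75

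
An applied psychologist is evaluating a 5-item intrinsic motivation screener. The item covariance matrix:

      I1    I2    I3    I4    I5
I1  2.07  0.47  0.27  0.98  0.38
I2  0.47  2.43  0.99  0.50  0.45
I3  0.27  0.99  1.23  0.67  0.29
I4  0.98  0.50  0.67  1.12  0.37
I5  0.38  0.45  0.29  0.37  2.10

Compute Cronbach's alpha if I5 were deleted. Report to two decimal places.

Remaining items: I1, I2, I3, I4 (k = 4).
Σσᵢ² = 2.07 + 2.43 + 1.23 + 1.12 = 6.85
σ²_total = 6.85 + 2 × 3.88 = 14.61
α (item deleted) = (4/3)·(1 − 6.85/14.61) = 0.71

Cronbach's alpha = 0.71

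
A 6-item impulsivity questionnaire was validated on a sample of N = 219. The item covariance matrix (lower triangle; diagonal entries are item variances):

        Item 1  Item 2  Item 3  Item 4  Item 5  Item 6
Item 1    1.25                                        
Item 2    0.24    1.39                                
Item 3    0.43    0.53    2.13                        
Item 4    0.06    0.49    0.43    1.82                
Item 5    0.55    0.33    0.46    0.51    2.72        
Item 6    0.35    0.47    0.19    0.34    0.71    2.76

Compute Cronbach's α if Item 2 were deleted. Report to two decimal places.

α = 0.54

Remaining items: Item 1, Item 3, Item 4, Item 5, Item 6 (k = 5).
Σσ²ᵢ = 1.25 + 2.13 + 1.82 + 2.72 + 2.76 = 10.68
Var(T) = 10.68 + 2 × 4.03 = 18.74
α (item deleted) = (5/4)·(1 − 10.68/18.74) = 0.54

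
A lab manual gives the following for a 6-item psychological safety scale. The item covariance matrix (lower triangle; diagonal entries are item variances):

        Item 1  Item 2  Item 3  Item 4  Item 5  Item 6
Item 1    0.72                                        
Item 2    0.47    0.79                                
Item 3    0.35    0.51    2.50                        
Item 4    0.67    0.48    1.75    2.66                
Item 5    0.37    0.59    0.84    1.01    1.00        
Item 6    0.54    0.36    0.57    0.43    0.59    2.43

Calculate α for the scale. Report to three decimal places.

α = 0.784

ΣVar(i) = 0.72 + 0.79 + 2.50 + 2.66 + 1.00 + 2.43 = 10.10
Sum of off-diagonal covariances = 9.53
Var(T) = 10.10 + 2 × 9.53 = 29.16
α = (k/(k−1))·(1 − ΣVar(i)/Var(T)) = (6/5)·(1 − 10.10/29.16) = 0.784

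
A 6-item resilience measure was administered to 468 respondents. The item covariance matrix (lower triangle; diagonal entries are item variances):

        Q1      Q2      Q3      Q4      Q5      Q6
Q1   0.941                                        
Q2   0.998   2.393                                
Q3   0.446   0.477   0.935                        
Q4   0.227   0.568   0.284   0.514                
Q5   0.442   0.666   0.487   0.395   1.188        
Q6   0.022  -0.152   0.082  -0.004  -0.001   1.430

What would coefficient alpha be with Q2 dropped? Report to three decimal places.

α = 0.609

Remaining items: Q1, Q3, Q4, Q5, Q6 (k = 5).
sum of item variances = 0.941 + 0.935 + 0.514 + 1.188 + 1.430 = 5.008
σ²_T = 5.008 + 2 × 2.380 = 9.768
α (item deleted) = (5/4)·(1 − 5.008/9.768) = 0.609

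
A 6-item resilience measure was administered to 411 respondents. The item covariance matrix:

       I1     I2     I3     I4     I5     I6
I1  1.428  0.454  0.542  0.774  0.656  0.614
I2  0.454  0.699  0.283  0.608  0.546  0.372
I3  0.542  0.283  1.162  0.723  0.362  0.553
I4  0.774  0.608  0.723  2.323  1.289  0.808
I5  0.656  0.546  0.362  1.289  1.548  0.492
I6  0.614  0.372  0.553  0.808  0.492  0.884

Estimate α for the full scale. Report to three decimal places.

sum of item variances = 1.428 + 0.699 + 1.162 + 2.323 + 1.548 + 0.884 = 8.044
Sum of off-diagonal covariances = 9.076
Var(T) = 8.044 + 2 × 9.076 = 26.196
α = (k/(k−1))·(1 − sum of item variances/Var(T)) = (6/5)·(1 − 8.044/26.196) = 0.832

α = 0.832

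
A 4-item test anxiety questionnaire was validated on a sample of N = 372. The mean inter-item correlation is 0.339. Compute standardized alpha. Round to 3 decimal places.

standardized alpha = 0.672

Standardized α = k·r̄ / (1 + (k−1)·r̄) = 4 × 0.339 / (1 + 3 × 0.339)
  = 1.3560 / 2.0170 = 0.672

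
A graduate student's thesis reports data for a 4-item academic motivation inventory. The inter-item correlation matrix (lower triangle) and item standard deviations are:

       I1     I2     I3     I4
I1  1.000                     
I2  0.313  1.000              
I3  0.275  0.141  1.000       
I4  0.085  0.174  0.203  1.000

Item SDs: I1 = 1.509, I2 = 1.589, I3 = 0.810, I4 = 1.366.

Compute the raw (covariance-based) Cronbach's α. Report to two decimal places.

Σσ²ᵢ = 1.509² + 1.589² + 0.810² + 1.366² = 7.3241
Covariances σ_ij = r_ij · s_i · s_j:
  σ(I1,I2) = 0.313 × 1.509 × 1.589 = 0.7505
  σ(I1,I3) = 0.275 × 1.509 × 0.810 = 0.3361
  σ(I1,I4) = 0.085 × 1.509 × 1.366 = 0.1752
  σ(I2,I3) = 0.141 × 1.589 × 0.810 = 0.1815
  σ(I2,I4) = 0.174 × 1.589 × 1.366 = 0.3777
  σ(I3,I4) = 0.203 × 0.810 × 1.366 = 0.2246
σ²_T = Σσ²ᵢ + 2·Σσ_ij = 7.3241 + 2 × 2.0456 = 11.4153
α = (4/3)·(1 − 7.3241/11.4153) = 0.48

Cronbach's α = 0.48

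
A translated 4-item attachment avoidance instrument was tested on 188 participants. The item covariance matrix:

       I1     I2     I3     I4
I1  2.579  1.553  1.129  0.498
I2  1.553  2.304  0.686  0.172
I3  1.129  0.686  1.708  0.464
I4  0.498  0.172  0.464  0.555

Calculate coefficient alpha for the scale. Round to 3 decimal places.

α = 0.743

Σσᵢ² = 2.579 + 2.304 + 1.708 + 0.555 = 7.146
Σ_{i<j} σ_ij = 4.502
σ²_T = 7.146 + 2 × 4.502 = 16.150
α = (k/(k−1))·(1 − Σσᵢ²/σ²_T) = (4/3)·(1 − 7.146/16.150) = 0.743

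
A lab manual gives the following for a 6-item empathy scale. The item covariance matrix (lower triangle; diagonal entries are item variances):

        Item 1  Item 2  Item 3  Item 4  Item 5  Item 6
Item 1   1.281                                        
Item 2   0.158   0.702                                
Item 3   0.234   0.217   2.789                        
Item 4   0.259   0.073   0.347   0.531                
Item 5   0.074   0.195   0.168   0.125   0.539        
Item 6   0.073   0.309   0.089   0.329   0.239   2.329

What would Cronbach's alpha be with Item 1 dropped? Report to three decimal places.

Cronbach's alpha = 0.472

Remaining items: Item 2, Item 3, Item 4, Item 5, Item 6 (k = 5).
Σσ²ᵢ = 0.702 + 2.789 + 0.531 + 0.539 + 2.329 = 6.890
σ²_T = 6.890 + 2 × 2.091 = 11.072
α (item deleted) = (5/4)·(1 − 6.890/11.072) = 0.472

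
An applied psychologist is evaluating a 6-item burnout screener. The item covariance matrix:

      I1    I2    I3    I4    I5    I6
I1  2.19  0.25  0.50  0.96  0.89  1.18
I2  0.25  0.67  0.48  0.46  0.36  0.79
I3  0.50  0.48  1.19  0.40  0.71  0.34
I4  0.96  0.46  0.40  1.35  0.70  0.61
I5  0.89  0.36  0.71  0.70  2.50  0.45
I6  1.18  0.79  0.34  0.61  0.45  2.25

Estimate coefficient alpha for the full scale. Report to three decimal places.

coefficient alpha = 0.770

sum of item variances = 2.19 + 0.67 + 1.19 + 1.35 + 2.50 + 2.25 = 10.15
Sum of the distinct covariances = 9.08
total variance = 10.15 + 2 × 9.08 = 28.31
α = (k/(k−1))·(1 − sum of item variances/total variance) = (6/5)·(1 − 10.15/28.31) = 0.770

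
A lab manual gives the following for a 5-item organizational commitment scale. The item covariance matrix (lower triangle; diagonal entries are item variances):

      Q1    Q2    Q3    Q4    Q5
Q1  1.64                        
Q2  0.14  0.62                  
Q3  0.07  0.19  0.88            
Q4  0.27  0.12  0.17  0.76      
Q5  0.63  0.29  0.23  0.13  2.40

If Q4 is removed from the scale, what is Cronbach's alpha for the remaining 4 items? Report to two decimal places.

Remaining items: Q1, Q2, Q3, Q5 (k = 4).
ΣVar(i) = 1.64 + 0.62 + 0.88 + 2.40 = 5.54
σ²_T = 5.54 + 2 × 1.55 = 8.64
α (item deleted) = (4/3)·(1 − 5.54/8.64) = 0.48

Cronbach's alpha = 0.48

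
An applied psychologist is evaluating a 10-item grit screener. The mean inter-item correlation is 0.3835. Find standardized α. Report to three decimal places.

Standardized α = k·r̄ / (1 + (k−1)·r̄) = 10 × 0.3835 / (1 + 9 × 0.3835)
  = 3.8350 / 4.4515 = 0.862

α = 0.862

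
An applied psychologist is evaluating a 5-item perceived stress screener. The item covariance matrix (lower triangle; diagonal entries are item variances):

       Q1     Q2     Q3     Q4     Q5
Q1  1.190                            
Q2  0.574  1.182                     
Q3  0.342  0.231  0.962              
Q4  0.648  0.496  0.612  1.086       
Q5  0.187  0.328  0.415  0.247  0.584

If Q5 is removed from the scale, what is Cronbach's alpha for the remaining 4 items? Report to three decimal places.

Remaining items: Q1, Q2, Q3, Q4 (k = 4).
Σσᵢ² = 1.190 + 1.182 + 0.962 + 1.086 = 4.420
Var(T) = 4.420 + 2 × 2.903 = 10.226
α (item deleted) = (4/3)·(1 − 4.420/10.226) = 0.757

Cronbach's alpha = 0.757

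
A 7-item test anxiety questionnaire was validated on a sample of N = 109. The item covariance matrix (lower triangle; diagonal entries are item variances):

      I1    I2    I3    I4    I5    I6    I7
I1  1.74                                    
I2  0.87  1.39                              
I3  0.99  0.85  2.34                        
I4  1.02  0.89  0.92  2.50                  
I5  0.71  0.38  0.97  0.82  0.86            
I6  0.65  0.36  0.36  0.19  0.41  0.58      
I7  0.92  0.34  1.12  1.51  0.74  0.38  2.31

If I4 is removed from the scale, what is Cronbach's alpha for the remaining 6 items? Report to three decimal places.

Remaining items: I1, I2, I3, I5, I6, I7 (k = 6).
sum of item variances = 1.74 + 1.39 + 2.34 + 0.86 + 0.58 + 2.31 = 9.22
Var(T) = 9.22 + 2 × 10.05 = 29.32
α (item deleted) = (6/5)·(1 − 9.22/29.32) = 0.823

α = 0.823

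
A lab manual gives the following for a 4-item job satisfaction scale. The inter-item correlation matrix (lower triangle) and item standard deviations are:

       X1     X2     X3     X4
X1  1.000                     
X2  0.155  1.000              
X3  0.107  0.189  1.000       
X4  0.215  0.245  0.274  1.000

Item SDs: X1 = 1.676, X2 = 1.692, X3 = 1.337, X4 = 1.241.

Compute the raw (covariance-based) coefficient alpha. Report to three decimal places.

α = 0.479

Σσ²ᵢ = 1.676² + 1.692² + 1.337² + 1.241² = 8.9995
Covariances σ_ij = r_ij · s_i · s_j:
  σ(X1,X2) = 0.155 × 1.676 × 1.692 = 0.4395
  σ(X1,X3) = 0.107 × 1.676 × 1.337 = 0.2398
  σ(X1,X4) = 0.215 × 1.676 × 1.241 = 0.4472
  σ(X2,X3) = 0.189 × 1.692 × 1.337 = 0.4276
  σ(X2,X4) = 0.245 × 1.692 × 1.241 = 0.5144
  σ(X3,X4) = 0.274 × 1.337 × 1.241 = 0.4546
σ²_T = Σσ²ᵢ + 2·Σσ_ij = 8.9995 + 2 × 2.5231 = 14.0457
α = (4/3)·(1 − 8.9995/14.0457) = 0.479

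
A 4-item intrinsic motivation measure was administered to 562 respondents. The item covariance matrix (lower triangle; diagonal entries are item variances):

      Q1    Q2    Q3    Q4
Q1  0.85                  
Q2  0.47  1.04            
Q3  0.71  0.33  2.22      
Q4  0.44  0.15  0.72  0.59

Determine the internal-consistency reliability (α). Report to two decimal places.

sum of item variances = 0.85 + 1.04 + 2.22 + 0.59 = 4.70
Sum of off-diagonal covariances = 2.82
total variance = 4.70 + 2 × 2.82 = 10.34
α = (k/(k−1))·(1 − sum of item variances/total variance) = (4/3)·(1 − 4.70/10.34) = 0.73

α = 0.73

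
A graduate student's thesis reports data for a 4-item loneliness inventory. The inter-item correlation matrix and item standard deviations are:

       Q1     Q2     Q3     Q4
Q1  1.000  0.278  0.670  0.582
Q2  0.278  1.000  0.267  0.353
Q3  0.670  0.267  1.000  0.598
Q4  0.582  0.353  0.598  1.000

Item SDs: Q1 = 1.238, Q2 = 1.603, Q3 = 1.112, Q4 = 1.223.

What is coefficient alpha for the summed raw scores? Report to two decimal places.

coefficient alpha = 0.75

Σσ²ᵢ = 1.238² + 1.603² + 1.112² + 1.223² = 6.8345
Covariances σ_ij = r_ij · s_i · s_j:
  σ(Q1,Q2) = 0.278 × 1.238 × 1.603 = 0.5517
  σ(Q1,Q3) = 0.670 × 1.238 × 1.112 = 0.9224
  σ(Q1,Q4) = 0.582 × 1.238 × 1.223 = 0.8812
  σ(Q2,Q3) = 0.267 × 1.603 × 1.112 = 0.4759
  σ(Q2,Q4) = 0.353 × 1.603 × 1.223 = 0.6920
  σ(Q3,Q4) = 0.598 × 1.112 × 1.223 = 0.8133
σ²_T = Σσ²ᵢ + 2·Σσ_ij = 6.8345 + 2 × 4.3365 = 15.5075
α = (4/3)·(1 − 6.8345/15.5075) = 0.75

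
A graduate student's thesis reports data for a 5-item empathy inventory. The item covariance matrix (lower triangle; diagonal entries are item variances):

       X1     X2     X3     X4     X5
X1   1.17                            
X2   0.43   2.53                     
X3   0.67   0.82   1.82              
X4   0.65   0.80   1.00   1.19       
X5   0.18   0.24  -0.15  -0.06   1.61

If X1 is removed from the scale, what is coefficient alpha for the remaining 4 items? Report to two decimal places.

coefficient alpha = 0.57

Remaining items: X2, X3, X4, X5 (k = 4).
Σσ²ᵢ = 2.53 + 1.82 + 1.19 + 1.61 = 7.15
σ²_total = 7.15 + 2 × 2.65 = 12.45
α (item deleted) = (4/3)·(1 − 7.15/12.45) = 0.57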